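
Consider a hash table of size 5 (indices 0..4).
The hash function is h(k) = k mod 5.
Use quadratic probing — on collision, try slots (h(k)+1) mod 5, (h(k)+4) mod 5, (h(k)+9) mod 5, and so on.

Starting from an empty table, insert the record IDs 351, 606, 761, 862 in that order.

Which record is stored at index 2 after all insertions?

351 hashes to 1; slot 1 is free => place at 1.
606 hashes to 1; 1 taken => place at 2.
761 hashes to 1; 1,2 taken => place at 0.
862 hashes to 2; 2 taken => place at 3.
Table: [761, 351, 606, 862, .]

606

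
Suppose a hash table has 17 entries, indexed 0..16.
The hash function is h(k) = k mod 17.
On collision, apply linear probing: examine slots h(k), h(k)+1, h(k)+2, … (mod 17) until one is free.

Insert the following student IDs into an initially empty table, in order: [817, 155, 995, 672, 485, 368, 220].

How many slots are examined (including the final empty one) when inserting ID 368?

2

817: h=1 → slot 1
155: h=2 → slot 2
995: h=9 → slot 9
672: h=9, probe 9,10 → slot 10
485: h=9, probe 9,10,11 → slot 11
368: h=11, probe 11,12 → slot 12
220: h=16 → slot 16
Table: [_, 817, 155, _, _, _, _, _, _, 995, 672, 485, 368, _, _, _, 220]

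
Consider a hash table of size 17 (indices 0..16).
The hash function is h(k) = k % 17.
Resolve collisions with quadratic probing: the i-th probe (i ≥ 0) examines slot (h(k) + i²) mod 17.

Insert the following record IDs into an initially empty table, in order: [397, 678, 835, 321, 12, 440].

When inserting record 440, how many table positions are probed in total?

397 hashes to 6; slot 6 is free => place at 6.
678 hashes to 15; slot 15 is free => place at 15.
835 hashes to 2; slot 2 is free => place at 2.
321 hashes to 15; 15 taken => place at 16.
12 hashes to 12; slot 12 is free => place at 12.
440 hashes to 15; 15,16,2 taken => place at 7.
Table: [—, —, 835, —, —, —, 397, 440, —, —, —, —, 12, —, —, 678, 321]

4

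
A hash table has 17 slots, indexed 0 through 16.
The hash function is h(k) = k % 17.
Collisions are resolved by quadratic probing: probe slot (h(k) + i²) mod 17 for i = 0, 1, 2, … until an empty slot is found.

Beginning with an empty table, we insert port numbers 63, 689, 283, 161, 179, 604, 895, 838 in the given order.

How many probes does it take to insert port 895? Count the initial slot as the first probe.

63 hashes to 12; slot 12 is free -> place at 12.
689 hashes to 9; slot 9 is free -> place at 9.
283 hashes to 11; slot 11 is free -> place at 11.
161 hashes to 8; slot 8 is free -> place at 8.
179 hashes to 9; 9 taken -> place at 10.
604 hashes to 9; 9,10 taken -> place at 13.
895 hashes to 11; 11,12 taken -> place at 15.
838 hashes to 5; slot 5 is free -> place at 5.
Table: [—, —, —, —, —, 838, —, —, 161, 689, 179, 283, 63, 604, —, 895, —]

3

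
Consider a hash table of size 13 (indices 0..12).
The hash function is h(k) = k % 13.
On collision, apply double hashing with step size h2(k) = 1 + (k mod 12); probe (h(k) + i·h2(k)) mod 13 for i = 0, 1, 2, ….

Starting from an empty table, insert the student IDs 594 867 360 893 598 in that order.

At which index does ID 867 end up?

594: h=9 => slot 9
867: h=9, h2=4, probe 9,0 => slot 0
360: h=9, h2=1, probe 9,10 => slot 10
893: h=9, h2=6, probe 9,2 => slot 2
598: h=0, h2=11, probe 0,11 => slot 11
Table: [867, -, 893, -, -, -, -, -, -, 594, 360, 598, -]

0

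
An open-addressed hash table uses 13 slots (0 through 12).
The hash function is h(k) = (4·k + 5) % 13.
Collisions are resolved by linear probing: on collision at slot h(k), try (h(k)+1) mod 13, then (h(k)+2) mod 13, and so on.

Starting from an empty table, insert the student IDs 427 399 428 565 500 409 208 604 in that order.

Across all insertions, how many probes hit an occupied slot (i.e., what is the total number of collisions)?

427 hashes to 10; slot 10 is free → place at 10.
399 hashes to 2; slot 2 is free → place at 2.
428 hashes to 1; slot 1 is free → place at 1.
565 hashes to 3; slot 3 is free → place at 3.
500 hashes to 3; 3 taken → place at 4.
409 hashes to 3; 3,4 taken → place at 5.
208 hashes to 5; 5 taken → place at 6.
604 hashes to 3; 3,4,5,6 taken → place at 7.
Table: [—, 428, 399, 565, 500, 409, 208, 604, —, —, 427, —, —]

8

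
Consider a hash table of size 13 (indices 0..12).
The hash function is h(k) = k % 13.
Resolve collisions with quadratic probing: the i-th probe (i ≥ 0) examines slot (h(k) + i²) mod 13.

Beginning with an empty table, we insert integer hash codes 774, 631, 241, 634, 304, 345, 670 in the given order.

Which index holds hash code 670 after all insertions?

774: h=7 → slot 7
631: h=7, probe 7,8 → slot 8
241: h=7, probe 7,8,11 → slot 11
634: h=10 → slot 10
304: h=5 → slot 5
345: h=7, probe 7,8,11,3 → slot 3
670: h=7, probe 7,8,11,3,10,6 → slot 6
Table: [—, —, —, 345, —, 304, 670, 774, 631, —, 634, 241, —]

6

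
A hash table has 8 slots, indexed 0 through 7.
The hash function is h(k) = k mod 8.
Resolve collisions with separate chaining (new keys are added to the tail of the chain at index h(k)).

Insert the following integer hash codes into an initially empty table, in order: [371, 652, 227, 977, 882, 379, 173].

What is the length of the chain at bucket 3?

3

371 → bucket 3
652 → bucket 4
227 → bucket 3 (collision)
977 → bucket 1
882 → bucket 2
379 → bucket 3 (collision)
173 → bucket 5
Final buckets:
0: —
1: 977
2: 882
3: 371 -> 227 -> 379
4: 652
5: 173
6: —
7: —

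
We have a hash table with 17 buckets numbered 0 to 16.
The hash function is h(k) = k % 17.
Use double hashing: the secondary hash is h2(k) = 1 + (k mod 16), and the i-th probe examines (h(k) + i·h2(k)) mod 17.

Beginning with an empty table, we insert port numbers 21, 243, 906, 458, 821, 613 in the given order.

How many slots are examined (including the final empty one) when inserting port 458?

21 hashes to 4; slot 4 is free => place at 4.
243 hashes to 5; slot 5 is free => place at 5.
906 hashes to 5, h2=11; 5 taken => place at 16.
458 hashes to 16, h2=11; 16 taken => place at 10.
821 hashes to 5, h2=6; 5 taken => place at 11.
613 hashes to 1; slot 1 is free => place at 1.
Table: [-, 613, -, -, 21, 243, -, -, -, -, 458, 821, -, -, -, -, 906]

2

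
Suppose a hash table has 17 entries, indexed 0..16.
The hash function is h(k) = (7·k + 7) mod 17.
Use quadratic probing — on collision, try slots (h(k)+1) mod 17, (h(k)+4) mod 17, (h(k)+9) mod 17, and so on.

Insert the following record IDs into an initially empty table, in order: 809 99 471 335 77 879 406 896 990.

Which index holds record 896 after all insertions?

809: h=9 -> slot 9
99: h=3 -> slot 3
471: h=6 -> slot 6
335: h=6, probe 6,7 -> slot 7
77: h=2 -> slot 2
879: h=6, probe 6,7,10 -> slot 10
406: h=10, probe 10,11 -> slot 11
896: h=6, probe 6,7,10,15 -> slot 15
990: h=1 -> slot 1
Table: [∅, 990, 77, 99, ∅, ∅, 471, 335, ∅, 809, 879, 406, ∅, ∅, ∅, 896, ∅]

15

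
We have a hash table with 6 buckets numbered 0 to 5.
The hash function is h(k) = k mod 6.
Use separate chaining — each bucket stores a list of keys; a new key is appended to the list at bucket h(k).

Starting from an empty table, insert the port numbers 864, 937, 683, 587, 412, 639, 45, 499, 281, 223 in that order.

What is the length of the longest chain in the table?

3

864 -> bucket 0
937 -> bucket 1
683 -> bucket 5
587 -> bucket 5 (collision)
412 -> bucket 4
639 -> bucket 3
45 -> bucket 3 (collision)
499 -> bucket 1 (collision)
281 -> bucket 5 (collision)
223 -> bucket 1 (collision)
Final buckets:
0: 864
1: 937 -> 499 -> 223
2: ∅
3: 639 -> 45
4: 412
5: 683 -> 587 -> 281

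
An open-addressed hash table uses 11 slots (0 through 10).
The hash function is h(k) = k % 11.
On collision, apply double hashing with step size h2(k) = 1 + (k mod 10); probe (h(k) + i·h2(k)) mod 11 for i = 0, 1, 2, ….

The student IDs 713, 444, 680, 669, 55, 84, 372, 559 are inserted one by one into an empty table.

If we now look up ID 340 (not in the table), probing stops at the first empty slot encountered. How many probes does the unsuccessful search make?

713: h=9 => slot 9
444: h=4 => slot 4
680: h=9, h2=1, probe 9,10 => slot 10
669: h=9, h2=10, probe 9,8 => slot 8
55: h=0 => slot 0
84: h=7 => slot 7
372: h=9, h2=3, probe 9,1 => slot 1
559: h=9, h2=10, probe 9,8,7,6 => slot 6
Table: [55, 372, _, _, 444, _, 559, 84, 669, 713, 680]
Lookup 340: h=10, h2=1, probe 10,0,1,2 → slot 2 empty, not found.

4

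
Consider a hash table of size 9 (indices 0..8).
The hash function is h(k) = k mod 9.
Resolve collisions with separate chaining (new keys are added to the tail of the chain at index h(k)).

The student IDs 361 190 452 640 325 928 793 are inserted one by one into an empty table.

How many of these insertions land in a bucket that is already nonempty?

5

Insert 361: h=1, bucket 1 empty -> new chain.
Insert 190: h=1, bucket 1 nonempty -> append to chain.
Insert 452: h=2, bucket 2 empty -> new chain.
Insert 640: h=1, bucket 1 nonempty -> append to chain.
Insert 325: h=1, bucket 1 nonempty -> append to chain.
Insert 928: h=1, bucket 1 nonempty -> append to chain.
Insert 793: h=1, bucket 1 nonempty -> append to chain.
Final buckets:
0: -
1: 361 -> 190 -> 640 -> 325 -> 928 -> 793
2: 452
3: -
4: -
5: -
6: -
7: -
8: -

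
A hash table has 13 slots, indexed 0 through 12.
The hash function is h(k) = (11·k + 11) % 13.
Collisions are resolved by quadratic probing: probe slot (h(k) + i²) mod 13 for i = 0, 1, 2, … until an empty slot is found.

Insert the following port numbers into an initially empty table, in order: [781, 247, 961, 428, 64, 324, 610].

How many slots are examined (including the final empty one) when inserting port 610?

781 hashes to 9; slot 9 is free => place at 9.
247 hashes to 11; slot 11 is free => place at 11.
961 hashes to 0; slot 0 is free => place at 0.
428 hashes to 0; 0 taken => place at 1.
64 hashes to 0; 0,1 taken => place at 4.
324 hashes to 0; 0,1,4,9 taken => place at 3.
610 hashes to 0; 0,1,4,9,3 taken => place at 12.
Table: [961, 428, ., 324, 64, ., ., ., ., 781, ., 247, 610]

6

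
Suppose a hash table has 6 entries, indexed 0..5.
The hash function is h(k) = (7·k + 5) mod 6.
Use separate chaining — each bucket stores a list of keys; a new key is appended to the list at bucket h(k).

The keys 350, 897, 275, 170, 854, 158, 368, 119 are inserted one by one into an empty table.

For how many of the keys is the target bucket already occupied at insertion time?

350 -> bucket 1
897 -> bucket 2
275 -> bucket 4
170 -> bucket 1 (collision)
854 -> bucket 1 (collision)
158 -> bucket 1 (collision)
368 -> bucket 1 (collision)
119 -> bucket 4 (collision)
Final buckets:
0: -
1: 350 -> 170 -> 854 -> 158 -> 368
2: 897
3: -
4: 275 -> 119
5: -

5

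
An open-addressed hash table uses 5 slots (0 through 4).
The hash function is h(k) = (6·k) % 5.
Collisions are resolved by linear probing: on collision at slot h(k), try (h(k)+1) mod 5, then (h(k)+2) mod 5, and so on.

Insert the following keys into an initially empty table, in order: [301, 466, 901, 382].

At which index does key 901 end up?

3

301 hashes to 1; slot 1 is free → place at 1.
466 hashes to 1; 1 taken → place at 2.
901 hashes to 1; 1,2 taken → place at 3.
382 hashes to 2; 2,3 taken → place at 4.
Table: [-, 301, 466, 901, 382]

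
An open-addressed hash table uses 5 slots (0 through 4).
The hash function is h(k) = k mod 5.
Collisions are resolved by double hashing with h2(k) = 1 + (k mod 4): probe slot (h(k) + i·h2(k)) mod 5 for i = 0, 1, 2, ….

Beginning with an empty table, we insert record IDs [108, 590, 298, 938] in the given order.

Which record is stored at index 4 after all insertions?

938

Insert 108: h=3, slot 3 empty => index 3.
Insert 590: h=0, slot 0 empty => index 0.
Insert 298: h=3, h2=3, slot 3 occupied => index 1.
Insert 938: h=3, h2=3, slots 3,1 occupied => index 4.
Table: [590, 298, ., 108, 938]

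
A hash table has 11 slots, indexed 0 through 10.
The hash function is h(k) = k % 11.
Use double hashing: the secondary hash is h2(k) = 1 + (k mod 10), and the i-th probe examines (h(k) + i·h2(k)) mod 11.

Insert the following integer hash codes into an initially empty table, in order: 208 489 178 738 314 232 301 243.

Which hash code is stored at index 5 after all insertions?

Insert 208: h=10, slot 10 empty → index 10.
Insert 489: h=5, slot 5 empty → index 5.
Insert 178: h=2, slot 2 empty → index 2.
Insert 738: h=1, slot 1 empty → index 1.
Insert 314: h=6, slot 6 empty → index 6.
Insert 232: h=1, h2=3, slot 1 occupied → index 4.
Insert 301: h=4, h2=2, slots 4,6 occupied → index 8.
Insert 243: h=1, h2=4, slots 1,5 occupied → index 9.
Table: [_, 738, 178, _, 232, 489, 314, _, 301, 243, 208]

489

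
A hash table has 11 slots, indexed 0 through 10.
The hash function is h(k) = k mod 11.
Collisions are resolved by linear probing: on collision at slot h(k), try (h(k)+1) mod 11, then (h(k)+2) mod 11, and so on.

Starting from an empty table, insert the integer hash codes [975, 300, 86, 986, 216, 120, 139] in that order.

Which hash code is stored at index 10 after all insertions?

975 hashes to 7; slot 7 is free => place at 7.
300 hashes to 3; slot 3 is free => place at 3.
86 hashes to 9; slot 9 is free => place at 9.
986 hashes to 7; 7 taken => place at 8.
216 hashes to 7; 7,8,9 taken => place at 10.
120 hashes to 10; 10 taken => place at 0.
139 hashes to 7; 7,8,9,10,0 taken => place at 1.
Table: [120, 139, -, 300, -, -, -, 975, 986, 86, 216]

216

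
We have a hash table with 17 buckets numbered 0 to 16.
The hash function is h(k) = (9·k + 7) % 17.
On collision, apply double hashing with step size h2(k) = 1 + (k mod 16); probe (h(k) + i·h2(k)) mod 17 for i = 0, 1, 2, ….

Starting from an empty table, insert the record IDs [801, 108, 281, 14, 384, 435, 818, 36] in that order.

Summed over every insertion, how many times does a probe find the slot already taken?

801 hashes to 8; slot 8 is free -> place at 8.
108 hashes to 10; slot 10 is free -> place at 10.
281 hashes to 3; slot 3 is free -> place at 3.
14 hashes to 14; slot 14 is free -> place at 14.
384 hashes to 12; slot 12 is free -> place at 12.
435 hashes to 12, h2=4; 12 taken -> place at 16.
818 hashes to 8, h2=3; 8 taken -> place at 11.
36 hashes to 8, h2=5; 8 taken -> place at 13.
Table: [-, -, -, 281, -, -, -, -, 801, -, 108, 818, 384, 36, 14, -, 435]

3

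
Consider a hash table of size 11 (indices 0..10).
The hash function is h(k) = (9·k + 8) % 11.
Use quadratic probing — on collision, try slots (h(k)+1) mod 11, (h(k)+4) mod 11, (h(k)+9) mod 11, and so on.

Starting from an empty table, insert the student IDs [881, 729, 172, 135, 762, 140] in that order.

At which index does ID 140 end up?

881 hashes to 6; slot 6 is free => place at 6.
729 hashes to 2; slot 2 is free => place at 2.
172 hashes to 5; slot 5 is free => place at 5.
135 hashes to 2; 2 taken => place at 3.
762 hashes to 2; 2,3,6 taken => place at 0.
140 hashes to 3; 3 taken => place at 4.
Table: [762, -, 729, 135, 140, 172, 881, -, -, -, -]

4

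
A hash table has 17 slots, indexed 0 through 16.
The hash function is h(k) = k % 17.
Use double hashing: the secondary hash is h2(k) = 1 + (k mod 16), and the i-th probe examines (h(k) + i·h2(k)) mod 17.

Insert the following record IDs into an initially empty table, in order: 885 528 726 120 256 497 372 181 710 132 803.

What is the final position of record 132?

6

Insert 885: h=1, slot 1 empty => index 1.
Insert 528: h=1, h2=1, slot 1 occupied => index 2.
Insert 726: h=12, slot 12 empty => index 12.
Insert 120: h=1, h2=9, slot 1 occupied => index 10.
Insert 256: h=1, h2=1, slots 1,2 occupied => index 3.
Insert 497: h=4, slot 4 empty => index 4.
Insert 372: h=15, slot 15 empty => index 15.
Insert 181: h=11, slot 11 empty => index 11.
Insert 710: h=13, slot 13 empty => index 13.
Insert 132: h=13, h2=5, slots 13,1 occupied => index 6.
Insert 803: h=4, h2=4, slot 4 occupied => index 8.
Table: [_, 885, 528, 256, 497, _, 132, _, 803, _, 120, 181, 726, 710, _, 372, _]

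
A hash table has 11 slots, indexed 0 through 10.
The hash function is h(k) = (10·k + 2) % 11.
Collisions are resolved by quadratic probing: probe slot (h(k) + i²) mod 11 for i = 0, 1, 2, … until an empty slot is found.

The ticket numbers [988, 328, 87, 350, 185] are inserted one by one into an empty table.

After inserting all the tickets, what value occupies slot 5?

328

Insert 988: h=4, slot 4 empty -> index 4.
Insert 328: h=4, slot 4 occupied -> index 5.
Insert 87: h=3, slot 3 empty -> index 3.
Insert 350: h=4, slots 4,5 occupied -> index 8.
Insert 185: h=4, slots 4,5,8 occupied -> index 2.
Table: [-, -, 185, 87, 988, 328, -, -, 350, -, -]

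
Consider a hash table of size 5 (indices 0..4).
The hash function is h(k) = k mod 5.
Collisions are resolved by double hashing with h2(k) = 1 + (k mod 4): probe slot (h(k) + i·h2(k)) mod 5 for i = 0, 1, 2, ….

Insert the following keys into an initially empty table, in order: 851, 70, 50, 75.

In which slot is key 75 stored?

4

Insert 851: h=1, slot 1 empty -> index 1.
Insert 70: h=0, slot 0 empty -> index 0.
Insert 50: h=0, h2=3, slot 0 occupied -> index 3.
Insert 75: h=0, h2=4, slot 0 occupied -> index 4.
Table: [70, 851, ., 50, 75]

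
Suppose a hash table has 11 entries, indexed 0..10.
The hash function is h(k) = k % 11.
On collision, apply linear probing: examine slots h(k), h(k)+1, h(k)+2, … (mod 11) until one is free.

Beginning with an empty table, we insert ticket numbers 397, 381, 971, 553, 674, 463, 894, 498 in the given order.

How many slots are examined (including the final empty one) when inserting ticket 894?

4

Insert 397: h=1, slot 1 empty => index 1.
Insert 381: h=7, slot 7 empty => index 7.
Insert 971: h=3, slot 3 empty => index 3.
Insert 553: h=3, slot 3 occupied => index 4.
Insert 674: h=3, slots 3,4 occupied => index 5.
Insert 463: h=1, slot 1 occupied => index 2.
Insert 894: h=3, slots 3,4,5 occupied => index 6.
Insert 498: h=3, slots 3,4,5,6,7 occupied => index 8.
Table: [-, 397, 463, 971, 553, 674, 894, 381, 498, -, -]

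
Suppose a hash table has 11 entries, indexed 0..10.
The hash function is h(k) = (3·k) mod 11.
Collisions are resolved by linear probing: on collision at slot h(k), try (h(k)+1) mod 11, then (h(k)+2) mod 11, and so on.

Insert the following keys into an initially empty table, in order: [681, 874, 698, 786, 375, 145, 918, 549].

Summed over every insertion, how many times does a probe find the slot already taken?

681 hashes to 8; slot 8 is free → place at 8.
874 hashes to 4; slot 4 is free → place at 4.
698 hashes to 4; 4 taken → place at 5.
786 hashes to 4; 4,5 taken → place at 6.
375 hashes to 3; slot 3 is free → place at 3.
145 hashes to 6; 6 taken → place at 7.
918 hashes to 4; 4,5,6,7,8 taken → place at 9.
549 hashes to 8; 8,9 taken → place at 10.
Table: [—, —, —, 375, 874, 698, 786, 145, 681, 918, 549]

11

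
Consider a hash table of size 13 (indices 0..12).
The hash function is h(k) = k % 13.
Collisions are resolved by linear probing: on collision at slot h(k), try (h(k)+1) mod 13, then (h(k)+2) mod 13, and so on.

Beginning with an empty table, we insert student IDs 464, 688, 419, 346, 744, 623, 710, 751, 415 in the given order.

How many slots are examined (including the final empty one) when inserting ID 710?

464 hashes to 9; slot 9 is free => place at 9.
688 hashes to 12; slot 12 is free => place at 12.
419 hashes to 3; slot 3 is free => place at 3.
346 hashes to 8; slot 8 is free => place at 8.
744 hashes to 3; 3 taken => place at 4.
623 hashes to 12; 12 taken => place at 0.
710 hashes to 8; 8,9 taken => place at 10.
751 hashes to 10; 10 taken => place at 11.
415 hashes to 12; 12,0 taken => place at 1.
Table: [623, 415, -, 419, 744, -, -, -, 346, 464, 710, 751, 688]

3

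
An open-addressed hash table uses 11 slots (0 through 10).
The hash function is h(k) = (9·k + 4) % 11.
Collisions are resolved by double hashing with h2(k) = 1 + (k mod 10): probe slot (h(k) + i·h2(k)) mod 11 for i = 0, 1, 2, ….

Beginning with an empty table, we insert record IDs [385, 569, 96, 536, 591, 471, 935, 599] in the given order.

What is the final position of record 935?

385 hashes to 4; slot 4 is free -> place at 4.
569 hashes to 10; slot 10 is free -> place at 10.
96 hashes to 10, h2=7; 10 taken -> place at 6.
536 hashes to 10, h2=7; 10,6 taken -> place at 2.
591 hashes to 10, h2=2; 10 taken -> place at 1.
471 hashes to 8; slot 8 is free -> place at 8.
935 hashes to 4, h2=6; 4,10 taken -> place at 5.
599 hashes to 5, h2=10; 5,4 taken -> place at 3.
Table: [_, 591, 536, 599, 385, 935, 96, _, 471, _, 569]

5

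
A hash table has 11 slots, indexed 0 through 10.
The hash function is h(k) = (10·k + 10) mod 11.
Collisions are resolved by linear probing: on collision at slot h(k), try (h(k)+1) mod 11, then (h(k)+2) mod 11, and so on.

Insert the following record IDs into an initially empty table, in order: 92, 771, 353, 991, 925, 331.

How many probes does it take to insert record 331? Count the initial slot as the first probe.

5

92 hashes to 6; slot 6 is free → place at 6.
771 hashes to 9; slot 9 is free → place at 9.
353 hashes to 9; 9 taken → place at 10.
991 hashes to 9; 9,10 taken → place at 0.
925 hashes to 9; 9,10,0 taken → place at 1.
331 hashes to 9; 9,10,0,1 taken → place at 2.
Table: [991, 925, 331, ., ., ., 92, ., ., 771, 353]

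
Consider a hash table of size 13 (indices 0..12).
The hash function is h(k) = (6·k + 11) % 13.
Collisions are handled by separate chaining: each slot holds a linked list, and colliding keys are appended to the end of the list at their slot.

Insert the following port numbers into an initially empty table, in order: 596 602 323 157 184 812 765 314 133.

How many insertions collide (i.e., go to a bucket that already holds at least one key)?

3

Insert 596: h=12, bucket 12 empty → new chain.
Insert 602: h=9, bucket 9 empty → new chain.
Insert 323: h=12, bucket 12 nonempty → append to chain.
Insert 157: h=4, bucket 4 empty → new chain.
Insert 184: h=10, bucket 10 empty → new chain.
Insert 812: h=8, bucket 8 empty → new chain.
Insert 765: h=12, bucket 12 nonempty → append to chain.
Insert 314: h=10, bucket 10 nonempty → append to chain.
Insert 133: h=3, bucket 3 empty → new chain.
Final buckets:
0: ∅
1: ∅
2: ∅
3: 133
4: 157
5: ∅
6: ∅
7: ∅
8: 812
9: 602
10: 184 -> 314
11: ∅
12: 596 -> 323 -> 765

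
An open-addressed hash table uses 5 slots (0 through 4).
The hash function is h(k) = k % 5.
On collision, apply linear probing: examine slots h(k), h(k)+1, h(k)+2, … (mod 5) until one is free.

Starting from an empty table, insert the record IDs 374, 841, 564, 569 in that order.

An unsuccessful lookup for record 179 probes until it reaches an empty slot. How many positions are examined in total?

374 hashes to 4; slot 4 is free => place at 4.
841 hashes to 1; slot 1 is free => place at 1.
564 hashes to 4; 4 taken => place at 0.
569 hashes to 4; 4,0,1 taken => place at 2.
Table: [564, 841, 569, -, 374]
Lookup 179: h=4, probe 4,0,1,2,3 → slot 3 empty, not found.

5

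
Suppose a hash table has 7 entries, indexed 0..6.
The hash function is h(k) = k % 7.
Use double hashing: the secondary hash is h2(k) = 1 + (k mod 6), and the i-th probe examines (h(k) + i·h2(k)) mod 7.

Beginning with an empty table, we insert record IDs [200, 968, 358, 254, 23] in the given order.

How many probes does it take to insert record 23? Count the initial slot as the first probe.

3

Insert 200: h=4, slot 4 empty -> index 4.
Insert 968: h=2, slot 2 empty -> index 2.
Insert 358: h=1, slot 1 empty -> index 1.
Insert 254: h=2, h2=3, slot 2 occupied -> index 5.
Insert 23: h=2, h2=6, slots 2,1 occupied -> index 0.
Table: [23, 358, 968, -, 200, 254, -]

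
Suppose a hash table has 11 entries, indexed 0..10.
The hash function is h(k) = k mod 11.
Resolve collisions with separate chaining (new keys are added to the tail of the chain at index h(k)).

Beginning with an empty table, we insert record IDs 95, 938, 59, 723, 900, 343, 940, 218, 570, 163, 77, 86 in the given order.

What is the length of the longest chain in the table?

5

Insert 95: h=7, bucket 7 empty -> new chain.
Insert 938: h=3, bucket 3 empty -> new chain.
Insert 59: h=4, bucket 4 empty -> new chain.
Insert 723: h=8, bucket 8 empty -> new chain.
Insert 900: h=9, bucket 9 empty -> new chain.
Insert 343: h=2, bucket 2 empty -> new chain.
Insert 940: h=5, bucket 5 empty -> new chain.
Insert 218: h=9, bucket 9 nonempty -> append to chain.
Insert 570: h=9, bucket 9 nonempty -> append to chain.
Insert 163: h=9, bucket 9 nonempty -> append to chain.
Insert 77: h=0, bucket 0 empty -> new chain.
Insert 86: h=9, bucket 9 nonempty -> append to chain.
Final buckets:
0: 77
1: —
2: 343
3: 938
4: 59
5: 940
6: —
7: 95
8: 723
9: 900 -> 218 -> 570 -> 163 -> 86
10: —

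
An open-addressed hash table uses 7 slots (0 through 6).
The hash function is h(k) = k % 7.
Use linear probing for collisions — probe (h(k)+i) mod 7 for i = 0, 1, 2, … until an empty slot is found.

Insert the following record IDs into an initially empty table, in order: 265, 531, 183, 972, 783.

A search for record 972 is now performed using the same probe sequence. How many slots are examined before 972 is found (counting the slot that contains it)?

4

265: h=6 => slot 6
531: h=6, probe 6,0 => slot 0
183: h=1 => slot 1
972: h=6, probe 6,0,1,2 => slot 2
783: h=6, probe 6,0,1,2,3 => slot 3
Table: [531, 183, 972, 783, ., ., 265]
Lookup 972: h=6, probe 6,0,1,2 → found at 2.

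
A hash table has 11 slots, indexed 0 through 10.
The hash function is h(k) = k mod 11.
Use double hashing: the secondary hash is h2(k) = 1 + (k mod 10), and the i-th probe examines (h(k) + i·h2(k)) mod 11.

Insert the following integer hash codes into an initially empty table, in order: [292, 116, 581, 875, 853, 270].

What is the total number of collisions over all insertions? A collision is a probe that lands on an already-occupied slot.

292: h=6 => slot 6
116: h=6, h2=7, probe 6,2 => slot 2
581: h=9 => slot 9
875: h=6, h2=6, probe 6,1 => slot 1
853: h=6, h2=4, probe 6,10 => slot 10
270: h=6, h2=1, probe 6,7 => slot 7
Table: [—, 875, 116, —, —, —, 292, 270, —, 581, 853]

4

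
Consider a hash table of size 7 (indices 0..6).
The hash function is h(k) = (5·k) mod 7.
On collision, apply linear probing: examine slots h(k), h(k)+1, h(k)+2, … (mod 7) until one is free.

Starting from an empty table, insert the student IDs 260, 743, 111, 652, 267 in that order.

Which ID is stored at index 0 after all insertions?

260 hashes to 5; slot 5 is free -> place at 5.
743 hashes to 5; 5 taken -> place at 6.
111 hashes to 2; slot 2 is free -> place at 2.
652 hashes to 5; 5,6 taken -> place at 0.
267 hashes to 5; 5,6,0 taken -> place at 1.
Table: [652, 267, 111, ∅, ∅, 260, 743]

652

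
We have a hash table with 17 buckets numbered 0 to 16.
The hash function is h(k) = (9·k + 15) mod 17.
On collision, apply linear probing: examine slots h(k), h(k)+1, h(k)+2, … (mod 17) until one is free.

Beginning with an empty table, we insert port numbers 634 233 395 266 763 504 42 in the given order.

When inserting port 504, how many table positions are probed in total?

2

Insert 634: h=9, slot 9 empty => index 9.
Insert 233: h=4, slot 4 empty => index 4.
Insert 395: h=0, slot 0 empty => index 0.
Insert 266: h=12, slot 12 empty => index 12.
Insert 763: h=14, slot 14 empty => index 14.
Insert 504: h=12, slot 12 occupied => index 13.
Insert 42: h=2, slot 2 empty => index 2.
Table: [395, -, 42, -, 233, -, -, -, -, 634, -, -, 266, 504, 763, -, -]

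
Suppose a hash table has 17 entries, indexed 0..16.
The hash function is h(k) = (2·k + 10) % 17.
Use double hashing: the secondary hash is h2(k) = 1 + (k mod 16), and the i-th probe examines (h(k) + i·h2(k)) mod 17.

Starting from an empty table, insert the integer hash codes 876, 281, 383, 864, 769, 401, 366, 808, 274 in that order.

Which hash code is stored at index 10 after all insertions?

383

876 hashes to 11; slot 11 is free => place at 11.
281 hashes to 11, h2=10; 11 taken => place at 4.
383 hashes to 11, h2=16; 11 taken => place at 10.
864 hashes to 4, h2=1; 4 taken => place at 5.
769 hashes to 1; slot 1 is free => place at 1.
401 hashes to 13; slot 13 is free => place at 13.
366 hashes to 11, h2=15; 11 taken => place at 9.
808 hashes to 11, h2=9; 11 taken => place at 3.
274 hashes to 14; slot 14 is free => place at 14.
Table: [—, 769, —, 808, 281, 864, —, —, —, 366, 383, 876, —, 401, 274, —, —]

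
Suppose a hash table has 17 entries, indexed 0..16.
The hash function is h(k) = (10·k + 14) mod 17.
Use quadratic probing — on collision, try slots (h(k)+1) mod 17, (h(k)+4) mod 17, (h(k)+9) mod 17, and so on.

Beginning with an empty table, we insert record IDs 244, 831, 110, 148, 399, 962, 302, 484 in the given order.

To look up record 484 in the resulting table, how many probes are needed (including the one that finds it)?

3

244: h=6 → slot 6
831: h=11 → slot 11
110: h=9 → slot 9
148: h=15 → slot 15
399: h=9, probe 9,10 → slot 10
962: h=12 → slot 12
302: h=8 → slot 8
484: h=9, probe 9,10,13 → slot 13
Table: [∅, ∅, ∅, ∅, ∅, ∅, 244, ∅, 302, 110, 399, 831, 962, 484, ∅, 148, ∅]
Lookup 484: h=9, probe 9,10,13 → found at 13.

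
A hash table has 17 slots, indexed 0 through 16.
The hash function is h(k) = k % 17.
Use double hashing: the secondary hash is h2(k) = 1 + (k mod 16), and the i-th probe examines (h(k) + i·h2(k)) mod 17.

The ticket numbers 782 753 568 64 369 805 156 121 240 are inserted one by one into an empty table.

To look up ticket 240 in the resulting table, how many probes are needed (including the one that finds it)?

3

Insert 782: h=0, slot 0 empty → index 0.
Insert 753: h=5, slot 5 empty → index 5.
Insert 568: h=7, slot 7 empty → index 7.
Insert 64: h=13, slot 13 empty → index 13.
Insert 369: h=12, slot 12 empty → index 12.
Insert 805: h=6, slot 6 empty → index 6.
Insert 156: h=3, slot 3 empty → index 3.
Insert 121: h=2, slot 2 empty → index 2.
Insert 240: h=2, h2=1, slots 2,3 occupied → index 4.
Table: [782, _, 121, 156, 240, 753, 805, 568, _, _, _, _, 369, 64, _, _, _]
Lookup 240: h=2, h2=1, probe 2,3,4 → found at 4.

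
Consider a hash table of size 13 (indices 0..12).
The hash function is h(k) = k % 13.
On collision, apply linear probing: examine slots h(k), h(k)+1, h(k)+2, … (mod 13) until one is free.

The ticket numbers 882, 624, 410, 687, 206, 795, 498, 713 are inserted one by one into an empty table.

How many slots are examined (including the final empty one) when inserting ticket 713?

6

882: h=11 => slot 11
624: h=0 => slot 0
410: h=7 => slot 7
687: h=11, probe 11,12 => slot 12
206: h=11, probe 11,12,0,1 => slot 1
795: h=2 => slot 2
498: h=4 => slot 4
713: h=11, probe 11,12,0,1,2,3 => slot 3
Table: [624, 206, 795, 713, 498, -, -, 410, -, -, -, 882, 687]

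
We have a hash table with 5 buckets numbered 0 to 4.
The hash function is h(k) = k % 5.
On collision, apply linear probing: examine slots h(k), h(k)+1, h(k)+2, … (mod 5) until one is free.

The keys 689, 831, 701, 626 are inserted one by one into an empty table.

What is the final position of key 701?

Insert 689: h=4, slot 4 empty => index 4.
Insert 831: h=1, slot 1 empty => index 1.
Insert 701: h=1, slot 1 occupied => index 2.
Insert 626: h=1, slots 1,2 occupied => index 3.
Table: [_, 831, 701, 626, 689]

2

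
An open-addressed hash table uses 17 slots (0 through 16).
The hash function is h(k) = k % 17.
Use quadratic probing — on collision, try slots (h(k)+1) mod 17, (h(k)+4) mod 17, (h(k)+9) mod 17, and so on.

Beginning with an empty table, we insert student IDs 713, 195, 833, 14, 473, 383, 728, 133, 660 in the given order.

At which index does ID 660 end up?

13

713 hashes to 16; slot 16 is free → place at 16.
195 hashes to 8; slot 8 is free → place at 8.
833 hashes to 0; slot 0 is free → place at 0.
14 hashes to 14; slot 14 is free → place at 14.
473 hashes to 14; 14 taken → place at 15.
383 hashes to 9; slot 9 is free → place at 9.
728 hashes to 14; 14,15 taken → place at 1.
133 hashes to 14; 14,15,1 taken → place at 6.
660 hashes to 14; 14,15,1,6 taken → place at 13.
Table: [833, 728, ., ., ., ., 133, ., 195, 383, ., ., ., 660, 14, 473, 713]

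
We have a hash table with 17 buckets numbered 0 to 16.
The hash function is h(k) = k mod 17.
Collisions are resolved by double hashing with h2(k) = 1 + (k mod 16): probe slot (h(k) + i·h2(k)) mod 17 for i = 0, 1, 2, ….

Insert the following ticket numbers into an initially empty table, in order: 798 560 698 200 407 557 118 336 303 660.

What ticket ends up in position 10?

557

798: h=16 -> slot 16
560: h=16, h2=1, probe 16,0 -> slot 0
698: h=1 -> slot 1
200: h=13 -> slot 13
407: h=16, h2=8, probe 16,7 -> slot 7
557: h=13, h2=14, probe 13,10 -> slot 10
118: h=16, h2=7, probe 16,6 -> slot 6
336: h=13, h2=1, probe 13,14 -> slot 14
303: h=14, h2=16, probe 14,13,12 -> slot 12
660: h=14, h2=5, probe 14,2 -> slot 2
Table: [560, 698, 660, _, _, _, 118, 407, _, _, 557, _, 303, 200, 336, _, 798]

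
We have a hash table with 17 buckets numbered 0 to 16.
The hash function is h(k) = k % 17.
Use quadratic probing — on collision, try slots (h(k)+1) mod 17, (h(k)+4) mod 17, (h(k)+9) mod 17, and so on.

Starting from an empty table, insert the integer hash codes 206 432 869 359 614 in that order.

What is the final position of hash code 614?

Insert 206: h=2, slot 2 empty => index 2.
Insert 432: h=7, slot 7 empty => index 7.
Insert 869: h=2, slot 2 occupied => index 3.
Insert 359: h=2, slots 2,3 occupied => index 6.
Insert 614: h=2, slots 2,3,6 occupied => index 11.
Table: [—, —, 206, 869, —, —, 359, 432, —, —, —, 614, —, —, —, —, —]

11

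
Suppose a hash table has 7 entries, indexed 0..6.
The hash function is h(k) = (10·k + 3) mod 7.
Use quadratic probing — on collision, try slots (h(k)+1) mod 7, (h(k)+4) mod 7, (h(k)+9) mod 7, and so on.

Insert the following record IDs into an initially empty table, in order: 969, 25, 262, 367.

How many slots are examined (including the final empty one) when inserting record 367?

969: h=5 -> slot 5
25: h=1 -> slot 1
262: h=5, probe 5,6 -> slot 6
367: h=5, probe 5,6,2 -> slot 2
Table: [., 25, 367, ., ., 969, 262]

3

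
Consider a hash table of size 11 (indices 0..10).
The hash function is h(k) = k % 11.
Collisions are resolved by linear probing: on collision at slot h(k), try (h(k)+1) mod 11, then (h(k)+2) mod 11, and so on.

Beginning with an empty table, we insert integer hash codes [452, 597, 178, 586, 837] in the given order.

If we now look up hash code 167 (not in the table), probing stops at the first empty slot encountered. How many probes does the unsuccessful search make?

Insert 452: h=1, slot 1 empty → index 1.
Insert 597: h=3, slot 3 empty → index 3.
Insert 178: h=2, slot 2 empty → index 2.
Insert 586: h=3, slot 3 occupied → index 4.
Insert 837: h=1, slots 1,2,3,4 occupied → index 5.
Table: [., 452, 178, 597, 586, 837, ., ., ., ., .]
Lookup 167: h=2, probe 2,3,4,5,6 → slot 6 empty, not found.

5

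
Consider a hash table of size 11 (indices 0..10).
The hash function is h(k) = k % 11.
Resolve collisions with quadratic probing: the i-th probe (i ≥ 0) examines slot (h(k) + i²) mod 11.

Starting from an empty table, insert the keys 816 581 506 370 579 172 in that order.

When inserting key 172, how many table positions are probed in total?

816: h=2 -> slot 2
581: h=9 -> slot 9
506: h=0 -> slot 0
370: h=7 -> slot 7
579: h=7, probe 7,8 -> slot 8
172: h=7, probe 7,8,0,5 -> slot 5
Table: [506, —, 816, —, —, 172, —, 370, 579, 581, —]

4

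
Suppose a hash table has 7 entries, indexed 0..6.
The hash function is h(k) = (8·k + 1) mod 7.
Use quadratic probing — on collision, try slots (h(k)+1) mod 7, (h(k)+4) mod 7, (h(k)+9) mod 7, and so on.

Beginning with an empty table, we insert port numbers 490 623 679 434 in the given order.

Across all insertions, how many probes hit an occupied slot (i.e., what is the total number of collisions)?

490: h=1 -> slot 1
623: h=1, probe 1,2 -> slot 2
679: h=1, probe 1,2,5 -> slot 5
434: h=1, probe 1,2,5,3 -> slot 3
Table: [_, 490, 623, 434, _, 679, _]

6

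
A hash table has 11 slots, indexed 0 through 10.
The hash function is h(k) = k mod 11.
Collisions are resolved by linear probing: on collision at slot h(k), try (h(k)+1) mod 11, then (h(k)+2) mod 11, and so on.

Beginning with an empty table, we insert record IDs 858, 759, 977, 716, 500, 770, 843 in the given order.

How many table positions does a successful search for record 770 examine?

858: h=0 → slot 0
759: h=0, probe 0,1 → slot 1
977: h=9 → slot 9
716: h=1, probe 1,2 → slot 2
500: h=5 → slot 5
770: h=0, probe 0,1,2,3 → slot 3
843: h=7 → slot 7
Table: [858, 759, 716, 770, _, 500, _, 843, _, 977, _]
Lookup 770: h=0, probe 0,1,2,3 → found at 3.

4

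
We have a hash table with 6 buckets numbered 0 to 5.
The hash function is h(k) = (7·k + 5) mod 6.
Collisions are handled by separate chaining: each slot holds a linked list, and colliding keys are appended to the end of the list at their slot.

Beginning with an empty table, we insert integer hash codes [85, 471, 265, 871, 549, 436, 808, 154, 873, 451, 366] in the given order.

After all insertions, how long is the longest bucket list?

4

Insert 85: h=0, bucket 0 empty -> new chain.
Insert 471: h=2, bucket 2 empty -> new chain.
Insert 265: h=0, bucket 0 nonempty -> append to chain.
Insert 871: h=0, bucket 0 nonempty -> append to chain.
Insert 549: h=2, bucket 2 nonempty -> append to chain.
Insert 436: h=3, bucket 3 empty -> new chain.
Insert 808: h=3, bucket 3 nonempty -> append to chain.
Insert 154: h=3, bucket 3 nonempty -> append to chain.
Insert 873: h=2, bucket 2 nonempty -> append to chain.
Insert 451: h=0, bucket 0 nonempty -> append to chain.
Insert 366: h=5, bucket 5 empty -> new chain.
Final buckets:
0: 85 -> 265 -> 871 -> 451
1: -
2: 471 -> 549 -> 873
3: 436 -> 808 -> 154
4: -
5: 366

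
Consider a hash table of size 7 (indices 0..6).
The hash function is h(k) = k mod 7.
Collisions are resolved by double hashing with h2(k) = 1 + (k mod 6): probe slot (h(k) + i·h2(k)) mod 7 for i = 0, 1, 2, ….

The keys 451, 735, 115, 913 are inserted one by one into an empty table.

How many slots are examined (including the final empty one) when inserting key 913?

4

451 hashes to 3; slot 3 is free -> place at 3.
735 hashes to 0; slot 0 is free -> place at 0.
115 hashes to 3, h2=2; 3 taken -> place at 5.
913 hashes to 3, h2=2; 3,5,0 taken -> place at 2.
Table: [735, _, 913, 451, _, 115, _]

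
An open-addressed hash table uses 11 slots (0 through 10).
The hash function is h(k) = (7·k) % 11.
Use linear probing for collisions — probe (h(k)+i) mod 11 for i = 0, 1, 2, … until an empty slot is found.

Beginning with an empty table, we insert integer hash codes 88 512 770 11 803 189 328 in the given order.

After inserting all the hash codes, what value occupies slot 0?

88

88: h=0 => slot 0
512: h=9 => slot 9
770: h=0, probe 0,1 => slot 1
11: h=0, probe 0,1,2 => slot 2
803: h=0, probe 0,1,2,3 => slot 3
189: h=3, probe 3,4 => slot 4
328: h=8 => slot 8
Table: [88, 770, 11, 803, 189, -, -, -, 328, 512, -]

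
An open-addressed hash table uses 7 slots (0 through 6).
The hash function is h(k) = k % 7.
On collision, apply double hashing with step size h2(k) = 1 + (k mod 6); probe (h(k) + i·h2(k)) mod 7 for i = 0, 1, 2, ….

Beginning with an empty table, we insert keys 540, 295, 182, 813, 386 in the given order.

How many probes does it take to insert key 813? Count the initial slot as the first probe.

2

540: h=1 → slot 1
295: h=1, h2=2, probe 1,3 → slot 3
182: h=0 → slot 0
813: h=1, h2=4, probe 1,5 → slot 5
386: h=1, h2=3, probe 1,4 → slot 4
Table: [182, 540, ∅, 295, 386, 813, ∅]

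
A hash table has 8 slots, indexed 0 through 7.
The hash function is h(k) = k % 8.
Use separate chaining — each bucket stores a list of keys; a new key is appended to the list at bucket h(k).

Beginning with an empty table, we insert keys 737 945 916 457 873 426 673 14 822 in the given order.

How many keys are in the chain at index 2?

Insert 737: h=1, bucket 1 empty → new chain.
Insert 945: h=1, bucket 1 nonempty → append to chain.
Insert 916: h=4, bucket 4 empty → new chain.
Insert 457: h=1, bucket 1 nonempty → append to chain.
Insert 873: h=1, bucket 1 nonempty → append to chain.
Insert 426: h=2, bucket 2 empty → new chain.
Insert 673: h=1, bucket 1 nonempty → append to chain.
Insert 14: h=6, bucket 6 empty → new chain.
Insert 822: h=6, bucket 6 nonempty → append to chain.
Final buckets:
0: _
1: 737 -> 945 -> 457 -> 873 -> 673
2: 426
3: _
4: 916
5: _
6: 14 -> 822
7: _

1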